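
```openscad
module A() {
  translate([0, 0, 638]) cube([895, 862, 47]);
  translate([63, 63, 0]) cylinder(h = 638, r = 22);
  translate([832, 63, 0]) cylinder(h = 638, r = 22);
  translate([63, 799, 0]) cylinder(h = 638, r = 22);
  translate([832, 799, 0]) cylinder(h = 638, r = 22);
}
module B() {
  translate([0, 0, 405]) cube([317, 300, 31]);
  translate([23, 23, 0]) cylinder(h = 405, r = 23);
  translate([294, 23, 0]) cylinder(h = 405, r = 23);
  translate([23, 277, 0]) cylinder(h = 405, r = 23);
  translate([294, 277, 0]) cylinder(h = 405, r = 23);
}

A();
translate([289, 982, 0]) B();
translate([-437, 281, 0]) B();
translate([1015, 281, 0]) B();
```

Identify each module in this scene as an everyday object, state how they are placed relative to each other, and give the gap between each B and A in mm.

A is a table. B is a stool. Three stools sit around the table at the +y, −x, +x sides. The gap between each stool and the table is 120 mm.

Each stool's nearest face is 120 mm from the table's bounding box.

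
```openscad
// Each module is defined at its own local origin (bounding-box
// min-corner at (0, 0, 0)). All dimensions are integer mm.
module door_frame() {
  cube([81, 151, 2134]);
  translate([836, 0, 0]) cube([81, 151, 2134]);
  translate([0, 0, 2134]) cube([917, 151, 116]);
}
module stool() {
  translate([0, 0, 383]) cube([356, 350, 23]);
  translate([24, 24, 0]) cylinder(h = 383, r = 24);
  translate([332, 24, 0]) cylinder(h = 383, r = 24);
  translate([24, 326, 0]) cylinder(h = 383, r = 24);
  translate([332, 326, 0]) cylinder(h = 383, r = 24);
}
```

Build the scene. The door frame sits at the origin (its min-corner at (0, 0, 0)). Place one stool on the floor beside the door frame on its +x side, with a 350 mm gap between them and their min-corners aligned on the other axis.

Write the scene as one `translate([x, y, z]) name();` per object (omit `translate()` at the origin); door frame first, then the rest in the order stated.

door_frame();
translate([1267, 0, 0]) stool();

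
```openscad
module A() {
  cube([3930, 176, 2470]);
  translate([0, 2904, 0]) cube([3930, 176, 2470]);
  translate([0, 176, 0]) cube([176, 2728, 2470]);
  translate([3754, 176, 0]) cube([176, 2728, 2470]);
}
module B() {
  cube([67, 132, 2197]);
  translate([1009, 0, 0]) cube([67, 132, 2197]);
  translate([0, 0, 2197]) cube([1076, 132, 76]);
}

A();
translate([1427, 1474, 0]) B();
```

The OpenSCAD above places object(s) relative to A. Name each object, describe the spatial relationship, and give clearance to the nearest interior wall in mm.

Clearances: x = 1251, y = 1298; minimum 1251 mm.

A is a house frame. B is a door frame. The door frame sits inside the house frame, centred. The clearance to the nearest interior wall is 1251 mm.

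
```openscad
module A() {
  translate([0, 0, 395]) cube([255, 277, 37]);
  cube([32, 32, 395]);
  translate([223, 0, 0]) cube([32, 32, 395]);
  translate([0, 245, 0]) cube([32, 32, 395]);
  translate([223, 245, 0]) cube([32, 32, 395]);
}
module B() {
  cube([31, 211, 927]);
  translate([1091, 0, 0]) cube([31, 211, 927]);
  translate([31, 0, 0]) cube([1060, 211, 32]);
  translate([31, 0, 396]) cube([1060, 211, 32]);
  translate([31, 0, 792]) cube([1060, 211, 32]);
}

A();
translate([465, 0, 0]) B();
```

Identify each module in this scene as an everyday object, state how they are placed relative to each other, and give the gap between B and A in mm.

The bookshelf's nearest face is 210 mm from the stool's +x face.

A is a stool. B is a bookshelf. The bookshelf is on the floor beside the stool on its +x side. The gap between the bookshelf and the stool is 210 mm.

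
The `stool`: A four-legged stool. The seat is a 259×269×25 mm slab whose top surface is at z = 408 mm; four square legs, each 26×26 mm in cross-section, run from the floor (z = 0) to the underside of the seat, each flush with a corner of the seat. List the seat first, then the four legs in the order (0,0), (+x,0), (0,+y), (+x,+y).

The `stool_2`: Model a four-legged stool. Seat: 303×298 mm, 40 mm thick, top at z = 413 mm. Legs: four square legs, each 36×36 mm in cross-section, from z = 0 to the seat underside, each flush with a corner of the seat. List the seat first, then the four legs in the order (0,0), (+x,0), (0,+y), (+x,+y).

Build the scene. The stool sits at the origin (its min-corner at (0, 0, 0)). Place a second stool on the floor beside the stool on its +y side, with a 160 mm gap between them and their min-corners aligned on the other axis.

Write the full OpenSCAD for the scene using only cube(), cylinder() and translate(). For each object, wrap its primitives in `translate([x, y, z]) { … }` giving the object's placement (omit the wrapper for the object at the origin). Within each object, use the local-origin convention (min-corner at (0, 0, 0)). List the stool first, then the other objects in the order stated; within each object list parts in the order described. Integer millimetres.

translate([0, 0, 383]) cube([259, 269, 25]);
cube([26, 26, 383]);
translate([233, 0, 0]) cube([26, 26, 383]);
translate([0, 243, 0]) cube([26, 26, 383]);
translate([233, 243, 0]) cube([26, 26, 383]);
translate([0, 429, 0]) {
  translate([0, 0, 373]) cube([303, 298, 40]);
  cube([36, 36, 373]);
  translate([267, 0, 0]) cube([36, 36, 373]);
  translate([0, 262, 0]) cube([36, 36, 373]);
  translate([267, 262, 0]) cube([36, 36, 373]);
}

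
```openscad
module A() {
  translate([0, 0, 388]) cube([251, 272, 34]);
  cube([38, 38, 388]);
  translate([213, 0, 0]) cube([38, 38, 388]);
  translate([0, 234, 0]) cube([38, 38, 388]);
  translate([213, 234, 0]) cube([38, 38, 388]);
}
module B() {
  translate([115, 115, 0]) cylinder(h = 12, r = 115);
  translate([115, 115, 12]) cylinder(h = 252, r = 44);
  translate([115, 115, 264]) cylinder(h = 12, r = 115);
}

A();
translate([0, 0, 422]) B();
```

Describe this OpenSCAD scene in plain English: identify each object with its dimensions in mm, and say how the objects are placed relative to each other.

A is a four-legged stool. The seat is a 251×272×34 mm slab whose top surface is at z = 422 mm; four square legs, each 38×38 mm in cross-section, run from the floor (z = 0) to the underside of the seat, each flush with a corner of the seat.

B is a spool: two coaxial disc flanges of radius 115 mm and thickness 12 mm, joined by a core cylinder of radius 44 mm and height 252 mm. The lower flange rests on z = 0 and the three cylinders share a vertical axis.

The spool is on top of the stool.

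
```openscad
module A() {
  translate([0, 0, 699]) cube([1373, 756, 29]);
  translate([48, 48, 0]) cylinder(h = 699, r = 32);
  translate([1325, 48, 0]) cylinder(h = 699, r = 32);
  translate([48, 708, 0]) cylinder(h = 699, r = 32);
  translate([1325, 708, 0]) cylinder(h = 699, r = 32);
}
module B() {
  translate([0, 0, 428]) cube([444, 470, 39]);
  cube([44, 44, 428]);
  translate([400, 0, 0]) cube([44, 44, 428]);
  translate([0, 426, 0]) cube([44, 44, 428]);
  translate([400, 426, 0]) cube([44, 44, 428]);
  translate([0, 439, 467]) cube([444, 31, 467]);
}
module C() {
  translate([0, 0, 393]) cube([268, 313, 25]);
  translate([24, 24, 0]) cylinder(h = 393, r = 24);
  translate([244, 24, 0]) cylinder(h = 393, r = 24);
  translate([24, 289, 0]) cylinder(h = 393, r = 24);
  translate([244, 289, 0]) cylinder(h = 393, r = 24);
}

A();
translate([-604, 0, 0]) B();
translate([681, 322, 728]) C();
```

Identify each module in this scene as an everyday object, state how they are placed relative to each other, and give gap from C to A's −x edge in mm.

The stool's min-x is at 681; the table's min-x is 0; gap = 681 mm.

A is a table. B is a chair. C is a stool. The chair is on the floor beside the table on its −x side. The stool is on top of the table. The gap from the stool to the table's −x edge is 681 mm.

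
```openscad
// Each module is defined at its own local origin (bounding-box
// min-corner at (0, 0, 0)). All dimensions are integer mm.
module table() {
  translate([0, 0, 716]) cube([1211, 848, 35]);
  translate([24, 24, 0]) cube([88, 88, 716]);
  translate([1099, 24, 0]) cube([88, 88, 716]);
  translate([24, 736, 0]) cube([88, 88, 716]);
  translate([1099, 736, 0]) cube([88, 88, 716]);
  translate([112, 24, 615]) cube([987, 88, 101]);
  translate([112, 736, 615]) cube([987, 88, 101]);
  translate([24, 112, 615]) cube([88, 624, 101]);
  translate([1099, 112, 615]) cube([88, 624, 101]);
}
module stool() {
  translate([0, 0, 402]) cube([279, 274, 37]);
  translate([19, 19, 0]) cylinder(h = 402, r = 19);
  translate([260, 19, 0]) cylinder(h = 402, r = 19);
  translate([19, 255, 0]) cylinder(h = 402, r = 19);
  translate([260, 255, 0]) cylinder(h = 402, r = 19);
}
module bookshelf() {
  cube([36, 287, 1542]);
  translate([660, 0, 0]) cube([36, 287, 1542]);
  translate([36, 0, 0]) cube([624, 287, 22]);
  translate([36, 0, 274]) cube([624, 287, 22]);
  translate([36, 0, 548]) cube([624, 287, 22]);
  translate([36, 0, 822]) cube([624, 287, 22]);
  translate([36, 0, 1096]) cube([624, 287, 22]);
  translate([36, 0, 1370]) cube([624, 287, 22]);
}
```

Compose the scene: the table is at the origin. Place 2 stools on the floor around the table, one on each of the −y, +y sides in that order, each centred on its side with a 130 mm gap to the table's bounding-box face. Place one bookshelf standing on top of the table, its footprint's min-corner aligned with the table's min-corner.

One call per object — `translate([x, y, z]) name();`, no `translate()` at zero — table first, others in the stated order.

table();
translate([466, -404, 0]) stool();
translate([466, 978, 0]) stool();
translate([0, 0, 751]) bookshelf();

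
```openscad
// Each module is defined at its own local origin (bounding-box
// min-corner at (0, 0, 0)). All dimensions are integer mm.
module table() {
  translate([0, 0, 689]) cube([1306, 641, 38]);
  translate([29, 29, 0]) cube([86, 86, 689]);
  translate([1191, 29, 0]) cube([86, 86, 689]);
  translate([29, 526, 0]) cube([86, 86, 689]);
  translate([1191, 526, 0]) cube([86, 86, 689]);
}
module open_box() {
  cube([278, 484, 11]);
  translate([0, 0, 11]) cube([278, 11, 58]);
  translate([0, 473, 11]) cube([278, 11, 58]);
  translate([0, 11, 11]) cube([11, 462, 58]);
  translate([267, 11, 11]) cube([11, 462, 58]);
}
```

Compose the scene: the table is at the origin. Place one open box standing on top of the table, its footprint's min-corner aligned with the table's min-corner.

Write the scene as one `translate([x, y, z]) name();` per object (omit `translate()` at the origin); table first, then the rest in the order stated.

table();
translate([0, 0, 727]) open_box();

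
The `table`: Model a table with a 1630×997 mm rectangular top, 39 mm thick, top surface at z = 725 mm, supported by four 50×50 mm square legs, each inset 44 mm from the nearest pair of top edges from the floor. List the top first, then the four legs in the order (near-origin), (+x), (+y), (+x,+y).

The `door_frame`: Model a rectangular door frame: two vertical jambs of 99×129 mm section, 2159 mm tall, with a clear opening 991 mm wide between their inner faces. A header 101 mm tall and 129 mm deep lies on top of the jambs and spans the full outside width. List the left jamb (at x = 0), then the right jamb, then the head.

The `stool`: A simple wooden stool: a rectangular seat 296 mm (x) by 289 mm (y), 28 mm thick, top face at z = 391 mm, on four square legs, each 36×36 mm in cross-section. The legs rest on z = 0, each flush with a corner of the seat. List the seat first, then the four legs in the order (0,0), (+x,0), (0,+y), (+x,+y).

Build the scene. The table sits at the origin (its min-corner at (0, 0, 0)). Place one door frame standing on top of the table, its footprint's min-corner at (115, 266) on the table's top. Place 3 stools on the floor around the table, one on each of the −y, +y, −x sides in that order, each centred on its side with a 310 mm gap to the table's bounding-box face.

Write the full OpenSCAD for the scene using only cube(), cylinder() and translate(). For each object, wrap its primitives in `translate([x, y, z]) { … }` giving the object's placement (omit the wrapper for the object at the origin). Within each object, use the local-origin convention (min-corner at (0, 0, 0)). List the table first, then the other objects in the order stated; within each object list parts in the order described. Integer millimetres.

translate([0, 0, 686]) cube([1630, 997, 39]);
translate([44, 44, 0]) cube([50, 50, 686]);
translate([1536, 44, 0]) cube([50, 50, 686]);
translate([44, 903, 0]) cube([50, 50, 686]);
translate([1536, 903, 0]) cube([50, 50, 686]);
translate([115, 266, 725]) {
  cube([99, 129, 2159]);
  translate([1090, 0, 0]) cube([99, 129, 2159]);
  translate([0, 0, 2159]) cube([1189, 129, 101]);
}
translate([667, -599, 0]) {
  translate([0, 0, 363]) cube([296, 289, 28]);
  cube([36, 36, 363]);
  translate([260, 0, 0]) cube([36, 36, 363]);
  translate([0, 253, 0]) cube([36, 36, 363]);
  translate([260, 253, 0]) cube([36, 36, 363]);
}
translate([667, 1307, 0]) {
  translate([0, 0, 363]) cube([296, 289, 28]);
  cube([36, 36, 363]);
  translate([260, 0, 0]) cube([36, 36, 363]);
  translate([0, 253, 0]) cube([36, 36, 363]);
  translate([260, 253, 0]) cube([36, 36, 363]);
}
translate([-606, 354, 0]) {
  translate([0, 0, 363]) cube([296, 289, 28]);
  cube([36, 36, 363]);
  translate([260, 0, 0]) cube([36, 36, 363]);
  translate([0, 253, 0]) cube([36, 36, 363]);
  translate([260, 253, 0]) cube([36, 36, 363]);
}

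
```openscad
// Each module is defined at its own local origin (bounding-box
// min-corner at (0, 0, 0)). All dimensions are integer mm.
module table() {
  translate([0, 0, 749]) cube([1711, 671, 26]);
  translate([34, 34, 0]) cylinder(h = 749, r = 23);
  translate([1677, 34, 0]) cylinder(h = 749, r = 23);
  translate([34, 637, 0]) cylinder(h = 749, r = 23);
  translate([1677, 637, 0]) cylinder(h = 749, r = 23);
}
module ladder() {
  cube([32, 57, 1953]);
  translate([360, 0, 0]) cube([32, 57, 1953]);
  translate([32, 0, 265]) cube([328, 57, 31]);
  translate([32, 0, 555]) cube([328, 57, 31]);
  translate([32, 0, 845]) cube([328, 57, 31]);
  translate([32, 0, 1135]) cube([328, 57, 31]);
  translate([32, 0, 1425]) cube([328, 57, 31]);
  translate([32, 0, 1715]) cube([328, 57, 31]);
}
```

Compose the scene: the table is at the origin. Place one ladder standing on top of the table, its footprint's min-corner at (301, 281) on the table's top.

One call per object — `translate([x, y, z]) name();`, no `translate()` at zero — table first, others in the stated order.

table();
translate([301, 281, 775]) ladder();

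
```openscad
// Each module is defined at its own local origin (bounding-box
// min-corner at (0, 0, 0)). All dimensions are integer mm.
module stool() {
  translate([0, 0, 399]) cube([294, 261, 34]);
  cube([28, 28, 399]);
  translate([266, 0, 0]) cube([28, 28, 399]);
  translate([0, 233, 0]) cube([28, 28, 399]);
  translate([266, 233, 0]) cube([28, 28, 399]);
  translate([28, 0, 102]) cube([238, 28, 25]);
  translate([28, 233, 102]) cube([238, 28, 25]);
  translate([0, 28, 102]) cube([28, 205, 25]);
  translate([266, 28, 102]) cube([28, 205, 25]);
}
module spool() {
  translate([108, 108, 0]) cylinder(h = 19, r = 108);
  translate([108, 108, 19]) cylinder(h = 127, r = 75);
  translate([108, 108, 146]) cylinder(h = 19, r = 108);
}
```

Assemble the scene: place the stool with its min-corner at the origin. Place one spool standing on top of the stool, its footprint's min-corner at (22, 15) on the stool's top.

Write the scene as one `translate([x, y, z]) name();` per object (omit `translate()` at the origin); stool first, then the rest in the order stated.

stool();
translate([22, 15, 433]) spool();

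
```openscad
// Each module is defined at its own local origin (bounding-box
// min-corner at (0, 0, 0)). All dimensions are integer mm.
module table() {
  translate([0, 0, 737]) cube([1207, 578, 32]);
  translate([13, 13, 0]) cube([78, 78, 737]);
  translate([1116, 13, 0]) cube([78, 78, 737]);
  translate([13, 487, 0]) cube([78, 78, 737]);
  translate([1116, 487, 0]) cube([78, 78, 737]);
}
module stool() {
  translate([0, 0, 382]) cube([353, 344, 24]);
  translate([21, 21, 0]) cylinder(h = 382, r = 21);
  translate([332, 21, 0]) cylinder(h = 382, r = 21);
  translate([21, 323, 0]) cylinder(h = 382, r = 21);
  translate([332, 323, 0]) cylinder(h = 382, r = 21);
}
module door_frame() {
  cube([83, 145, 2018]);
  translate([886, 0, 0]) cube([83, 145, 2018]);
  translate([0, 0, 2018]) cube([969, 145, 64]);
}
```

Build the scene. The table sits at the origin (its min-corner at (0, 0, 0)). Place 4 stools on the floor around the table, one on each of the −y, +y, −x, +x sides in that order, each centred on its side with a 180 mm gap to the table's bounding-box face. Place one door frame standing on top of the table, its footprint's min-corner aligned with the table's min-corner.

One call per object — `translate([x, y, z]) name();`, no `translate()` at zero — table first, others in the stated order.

table();
translate([427, -524, 0]) stool();
translate([427, 758, 0]) stool();
translate([-533, 117, 0]) stool();
translate([1387, 117, 0]) stool();
translate([0, 0, 769]) door_frame();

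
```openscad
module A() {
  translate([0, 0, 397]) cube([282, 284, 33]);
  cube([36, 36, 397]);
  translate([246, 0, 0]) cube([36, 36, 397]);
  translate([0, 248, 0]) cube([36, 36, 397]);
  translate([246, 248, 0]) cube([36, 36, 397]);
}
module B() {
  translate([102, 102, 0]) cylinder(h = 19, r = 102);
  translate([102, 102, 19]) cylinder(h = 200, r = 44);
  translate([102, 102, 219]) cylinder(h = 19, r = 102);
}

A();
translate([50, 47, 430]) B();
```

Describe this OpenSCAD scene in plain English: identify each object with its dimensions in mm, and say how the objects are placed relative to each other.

A is a four-legged stool. The seat is a 282×284×33 mm slab whose top surface is at z = 430 mm; four square legs, each 36×36 mm in cross-section, run from the floor (z = 0) to the underside of the seat, each flush with a corner of the seat.

B is a spool: two coaxial disc flanges of radius 102 mm and thickness 19 mm, joined by a core cylinder of radius 44 mm and height 200 mm. The lower flange rests on z = 0 and the three cylinders share a vertical axis.

The spool is on top of the stool.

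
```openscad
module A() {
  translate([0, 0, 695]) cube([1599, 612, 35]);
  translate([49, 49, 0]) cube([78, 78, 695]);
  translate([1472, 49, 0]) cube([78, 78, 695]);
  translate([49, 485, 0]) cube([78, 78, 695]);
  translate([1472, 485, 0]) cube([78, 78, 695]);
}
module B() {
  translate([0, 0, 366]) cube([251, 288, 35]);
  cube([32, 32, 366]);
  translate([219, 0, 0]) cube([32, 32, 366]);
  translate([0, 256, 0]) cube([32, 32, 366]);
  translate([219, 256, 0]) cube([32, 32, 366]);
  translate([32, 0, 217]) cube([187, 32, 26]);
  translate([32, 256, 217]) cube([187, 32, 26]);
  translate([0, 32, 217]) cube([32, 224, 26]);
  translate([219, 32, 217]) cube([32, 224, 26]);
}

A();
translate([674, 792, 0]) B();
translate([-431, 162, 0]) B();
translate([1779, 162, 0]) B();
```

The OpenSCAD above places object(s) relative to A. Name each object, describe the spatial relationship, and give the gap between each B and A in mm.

Each stool's nearest face is 180 mm from the table's bounding box.

A is a table. B is a stool. Three stools sit around the table at the +y, −x, +x sides. The gap between each stool and the table is 180 mm.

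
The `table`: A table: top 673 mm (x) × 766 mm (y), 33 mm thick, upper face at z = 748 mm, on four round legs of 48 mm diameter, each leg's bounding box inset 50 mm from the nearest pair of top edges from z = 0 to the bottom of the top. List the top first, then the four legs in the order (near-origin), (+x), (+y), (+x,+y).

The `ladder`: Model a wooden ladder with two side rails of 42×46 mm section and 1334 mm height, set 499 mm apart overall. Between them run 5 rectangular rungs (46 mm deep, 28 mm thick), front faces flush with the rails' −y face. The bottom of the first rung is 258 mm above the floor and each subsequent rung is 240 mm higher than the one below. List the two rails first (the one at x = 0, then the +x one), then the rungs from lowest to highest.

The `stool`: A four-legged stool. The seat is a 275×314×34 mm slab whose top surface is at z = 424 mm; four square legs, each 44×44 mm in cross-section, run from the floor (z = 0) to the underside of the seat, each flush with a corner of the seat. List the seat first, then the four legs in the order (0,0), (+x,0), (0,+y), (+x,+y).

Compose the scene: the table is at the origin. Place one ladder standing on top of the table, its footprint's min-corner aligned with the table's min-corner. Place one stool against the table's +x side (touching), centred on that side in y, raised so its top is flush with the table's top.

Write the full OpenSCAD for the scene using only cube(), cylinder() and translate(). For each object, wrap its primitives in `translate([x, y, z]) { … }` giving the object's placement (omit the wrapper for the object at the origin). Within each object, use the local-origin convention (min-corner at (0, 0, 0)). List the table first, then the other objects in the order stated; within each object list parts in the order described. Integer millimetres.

translate([0, 0, 715]) cube([673, 766, 33]);
translate([74, 74, 0]) cylinder(h = 715, r = 24);
translate([599, 74, 0]) cylinder(h = 715, r = 24);
translate([74, 692, 0]) cylinder(h = 715, r = 24);
translate([599, 692, 0]) cylinder(h = 715, r = 24);
translate([0, 0, 748]) {
  cube([42, 46, 1334]);
  translate([457, 0, 0]) cube([42, 46, 1334]);
  translate([42, 0, 258]) cube([415, 46, 28]);
  translate([42, 0, 498]) cube([415, 46, 28]);
  translate([42, 0, 738]) cube([415, 46, 28]);
  translate([42, 0, 978]) cube([415, 46, 28]);
  translate([42, 0, 1218]) cube([415, 46, 28]);
}
translate([673, 226, 324]) {
  translate([0, 0, 390]) cube([275, 314, 34]);
  cube([44, 44, 390]);
  translate([231, 0, 0]) cube([44, 44, 390]);
  translate([0, 270, 0]) cube([44, 44, 390]);
  translate([231, 270, 0]) cube([44, 44, 390]);
}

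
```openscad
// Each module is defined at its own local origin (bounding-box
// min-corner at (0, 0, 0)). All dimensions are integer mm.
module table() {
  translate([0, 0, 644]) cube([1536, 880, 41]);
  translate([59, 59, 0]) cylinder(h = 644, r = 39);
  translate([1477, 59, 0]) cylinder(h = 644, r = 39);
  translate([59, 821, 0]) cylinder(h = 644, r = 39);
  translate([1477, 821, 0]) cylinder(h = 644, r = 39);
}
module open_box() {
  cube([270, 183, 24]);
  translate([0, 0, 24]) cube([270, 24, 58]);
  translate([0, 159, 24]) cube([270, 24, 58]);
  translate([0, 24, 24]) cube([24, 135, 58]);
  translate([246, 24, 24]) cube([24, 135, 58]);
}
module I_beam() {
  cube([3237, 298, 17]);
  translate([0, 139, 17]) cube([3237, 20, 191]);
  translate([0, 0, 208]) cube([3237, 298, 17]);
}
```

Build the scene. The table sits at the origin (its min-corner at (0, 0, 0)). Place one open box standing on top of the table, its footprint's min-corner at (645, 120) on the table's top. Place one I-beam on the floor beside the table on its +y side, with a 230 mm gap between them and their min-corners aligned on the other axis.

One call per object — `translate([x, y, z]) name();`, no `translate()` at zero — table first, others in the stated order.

table();
translate([645, 120, 685]) open_box();
translate([0, 1110, 0]) I_beam();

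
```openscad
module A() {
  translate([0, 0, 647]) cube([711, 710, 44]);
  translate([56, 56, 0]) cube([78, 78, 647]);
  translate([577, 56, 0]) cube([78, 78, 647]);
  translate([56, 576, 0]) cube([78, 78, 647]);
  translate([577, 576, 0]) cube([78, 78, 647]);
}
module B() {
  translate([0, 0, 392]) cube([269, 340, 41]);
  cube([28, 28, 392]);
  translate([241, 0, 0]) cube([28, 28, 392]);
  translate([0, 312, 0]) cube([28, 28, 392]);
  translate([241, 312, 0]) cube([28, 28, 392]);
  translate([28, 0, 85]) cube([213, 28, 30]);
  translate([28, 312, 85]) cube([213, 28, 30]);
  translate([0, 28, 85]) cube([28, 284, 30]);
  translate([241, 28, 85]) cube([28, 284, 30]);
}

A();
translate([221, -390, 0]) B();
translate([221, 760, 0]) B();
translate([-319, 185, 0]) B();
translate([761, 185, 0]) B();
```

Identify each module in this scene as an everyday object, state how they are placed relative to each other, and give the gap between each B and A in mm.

A is a table. B is a stool. Four stools sit around the table at the −y, +y, −x, +x sides. The gap between each stool and the table is 50 mm.

Each stool's nearest face is 50 mm from the table's bounding box.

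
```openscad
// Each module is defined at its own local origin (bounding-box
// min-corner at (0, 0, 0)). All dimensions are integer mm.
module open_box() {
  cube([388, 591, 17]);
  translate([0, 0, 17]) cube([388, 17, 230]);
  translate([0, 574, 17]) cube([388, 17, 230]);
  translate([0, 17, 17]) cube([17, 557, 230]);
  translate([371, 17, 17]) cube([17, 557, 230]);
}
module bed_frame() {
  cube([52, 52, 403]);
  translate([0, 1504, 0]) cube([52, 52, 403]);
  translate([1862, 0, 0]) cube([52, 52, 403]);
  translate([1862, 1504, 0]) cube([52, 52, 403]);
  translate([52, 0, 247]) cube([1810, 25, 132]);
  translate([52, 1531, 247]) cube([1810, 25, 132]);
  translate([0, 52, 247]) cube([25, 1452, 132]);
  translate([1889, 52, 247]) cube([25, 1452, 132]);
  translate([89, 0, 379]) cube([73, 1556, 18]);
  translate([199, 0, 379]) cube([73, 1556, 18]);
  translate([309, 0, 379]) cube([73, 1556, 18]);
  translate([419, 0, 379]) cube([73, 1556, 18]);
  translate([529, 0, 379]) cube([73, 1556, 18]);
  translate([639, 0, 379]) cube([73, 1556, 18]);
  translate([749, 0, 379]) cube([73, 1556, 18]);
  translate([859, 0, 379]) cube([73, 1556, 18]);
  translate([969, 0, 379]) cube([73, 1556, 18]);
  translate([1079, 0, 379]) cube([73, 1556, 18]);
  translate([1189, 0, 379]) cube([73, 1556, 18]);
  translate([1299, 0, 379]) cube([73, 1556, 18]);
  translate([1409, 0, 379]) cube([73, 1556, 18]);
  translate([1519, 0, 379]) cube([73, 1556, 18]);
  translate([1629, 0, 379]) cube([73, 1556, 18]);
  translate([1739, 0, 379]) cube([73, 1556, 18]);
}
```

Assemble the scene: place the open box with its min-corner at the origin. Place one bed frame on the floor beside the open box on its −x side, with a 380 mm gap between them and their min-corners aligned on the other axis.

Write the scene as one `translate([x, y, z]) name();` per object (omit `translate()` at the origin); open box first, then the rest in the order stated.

open_box();
translate([-2294, 0, 0]) bed_frame();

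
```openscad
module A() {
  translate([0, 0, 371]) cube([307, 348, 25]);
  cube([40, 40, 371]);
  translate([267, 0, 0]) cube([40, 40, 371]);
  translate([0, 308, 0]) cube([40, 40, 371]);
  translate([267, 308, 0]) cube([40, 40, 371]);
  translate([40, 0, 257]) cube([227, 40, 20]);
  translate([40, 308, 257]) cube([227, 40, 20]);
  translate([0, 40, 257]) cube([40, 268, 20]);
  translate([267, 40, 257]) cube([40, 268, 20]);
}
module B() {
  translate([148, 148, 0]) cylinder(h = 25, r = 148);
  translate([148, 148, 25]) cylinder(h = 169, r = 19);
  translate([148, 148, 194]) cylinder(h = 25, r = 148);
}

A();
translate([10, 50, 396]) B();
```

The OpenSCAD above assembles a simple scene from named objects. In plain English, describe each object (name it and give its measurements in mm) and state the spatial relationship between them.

A is a four-legged stool. The seat is a 307×348×25 mm slab whose top surface is at z = 396 mm; four square legs, each 40×40 mm in cross-section, run from the floor (z = 0) to the underside of the seat, each flush with a corner of the seat. Four stretchers, 40 mm wide and 20 mm tall, connect adjacent legs with their undersides at z = 257 mm, each running between the inner faces of the legs it joins and aligned with the legs' outer faces on the other axis.

B is a spool: two coaxial disc flanges of radius 148 mm and thickness 25 mm, joined by a core cylinder of radius 19 mm and height 169 mm. The lower flange rests on z = 0 and the three cylinders share a vertical axis.

The spool is on top of the stool.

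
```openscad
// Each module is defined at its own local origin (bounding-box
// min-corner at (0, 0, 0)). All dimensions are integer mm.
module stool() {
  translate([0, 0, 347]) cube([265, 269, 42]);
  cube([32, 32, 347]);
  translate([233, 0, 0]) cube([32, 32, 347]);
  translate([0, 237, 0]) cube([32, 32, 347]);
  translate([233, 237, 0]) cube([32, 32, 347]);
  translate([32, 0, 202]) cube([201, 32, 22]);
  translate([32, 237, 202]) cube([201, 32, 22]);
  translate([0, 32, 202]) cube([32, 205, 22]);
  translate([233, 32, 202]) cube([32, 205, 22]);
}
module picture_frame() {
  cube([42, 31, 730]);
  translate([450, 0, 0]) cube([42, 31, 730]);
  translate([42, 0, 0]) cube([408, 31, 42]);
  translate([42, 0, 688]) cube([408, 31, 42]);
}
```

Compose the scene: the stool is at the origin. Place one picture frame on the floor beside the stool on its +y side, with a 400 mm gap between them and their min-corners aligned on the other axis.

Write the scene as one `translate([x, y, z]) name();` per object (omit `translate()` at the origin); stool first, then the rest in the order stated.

stool();
translate([0, 669, 0]) picture_frame();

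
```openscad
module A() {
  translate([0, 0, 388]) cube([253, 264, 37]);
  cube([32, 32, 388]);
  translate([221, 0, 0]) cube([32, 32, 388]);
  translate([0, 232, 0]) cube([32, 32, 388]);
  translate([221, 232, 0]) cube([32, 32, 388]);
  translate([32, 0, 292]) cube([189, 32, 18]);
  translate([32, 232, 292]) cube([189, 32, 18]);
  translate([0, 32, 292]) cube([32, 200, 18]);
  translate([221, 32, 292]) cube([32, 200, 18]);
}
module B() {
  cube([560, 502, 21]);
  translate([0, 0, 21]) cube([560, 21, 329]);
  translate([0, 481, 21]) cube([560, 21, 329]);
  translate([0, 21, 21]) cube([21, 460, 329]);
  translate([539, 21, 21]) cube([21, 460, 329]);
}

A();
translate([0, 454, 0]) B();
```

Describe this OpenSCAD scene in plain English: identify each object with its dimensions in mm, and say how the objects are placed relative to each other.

A is a four-legged stool. The seat is 253×264 mm, 37 mm thick, top at z = 425 mm. It stands on four square legs, each 32×32 mm in cross-section, from z = 0 to the seat underside, each flush with a corner of the seat. Four stretchers, 32 mm wide and 18 mm tall, connect adjacent legs with their undersides at z = 292 mm, each running between the inner faces of the legs it joins and aligned with the legs' outer faces on the other axis.

B is an open-topped rectangular box: outside dimensions 560×502×350 mm, with a uniform wall and base thickness of 21 mm. The base is a full 560×502 slab on the floor; four walls sit on top of the base. The front and back walls (the −y and +y sides) span the full width; the two side walls fit between them.

The open box is on the floor beside the stool on its +y side.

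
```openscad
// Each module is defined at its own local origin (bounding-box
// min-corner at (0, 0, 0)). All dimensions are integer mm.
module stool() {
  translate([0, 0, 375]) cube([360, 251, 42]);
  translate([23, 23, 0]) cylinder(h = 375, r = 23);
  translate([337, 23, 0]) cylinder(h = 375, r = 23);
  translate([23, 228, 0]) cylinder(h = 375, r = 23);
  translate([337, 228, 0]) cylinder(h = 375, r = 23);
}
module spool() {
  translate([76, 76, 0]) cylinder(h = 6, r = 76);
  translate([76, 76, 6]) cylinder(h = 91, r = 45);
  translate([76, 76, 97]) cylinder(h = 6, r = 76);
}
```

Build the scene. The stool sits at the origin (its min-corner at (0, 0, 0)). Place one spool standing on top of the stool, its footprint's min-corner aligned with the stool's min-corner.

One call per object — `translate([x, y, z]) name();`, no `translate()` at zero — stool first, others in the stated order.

stool();
translate([0, 0, 417]) spool();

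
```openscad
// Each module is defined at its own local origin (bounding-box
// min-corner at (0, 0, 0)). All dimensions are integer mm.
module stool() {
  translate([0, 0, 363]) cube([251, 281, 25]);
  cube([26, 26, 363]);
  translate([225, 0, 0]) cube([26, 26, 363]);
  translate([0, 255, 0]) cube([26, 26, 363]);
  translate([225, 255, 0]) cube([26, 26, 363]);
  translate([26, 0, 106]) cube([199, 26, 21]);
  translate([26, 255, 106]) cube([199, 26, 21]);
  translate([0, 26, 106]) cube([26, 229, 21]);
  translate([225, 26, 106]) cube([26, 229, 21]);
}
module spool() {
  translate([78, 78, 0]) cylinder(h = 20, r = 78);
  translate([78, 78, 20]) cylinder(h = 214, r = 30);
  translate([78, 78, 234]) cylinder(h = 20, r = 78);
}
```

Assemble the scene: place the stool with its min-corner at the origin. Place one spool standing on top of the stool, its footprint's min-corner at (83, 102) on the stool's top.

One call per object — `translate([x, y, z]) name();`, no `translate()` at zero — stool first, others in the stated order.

stool();
translate([83, 102, 388]) spool();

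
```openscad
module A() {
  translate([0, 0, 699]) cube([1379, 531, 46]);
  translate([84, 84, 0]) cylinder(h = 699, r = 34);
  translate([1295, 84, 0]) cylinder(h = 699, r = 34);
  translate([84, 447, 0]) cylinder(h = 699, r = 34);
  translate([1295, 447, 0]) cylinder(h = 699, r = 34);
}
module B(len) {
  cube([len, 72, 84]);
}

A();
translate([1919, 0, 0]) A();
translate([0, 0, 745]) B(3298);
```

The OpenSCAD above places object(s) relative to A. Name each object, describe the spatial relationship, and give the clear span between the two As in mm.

A is a table. B is a beam. A beam spans the tops of two tables. The clear span between the two tables is 540 mm.

Second table starts at x = 1919; first ends at x = 1379; clear span = 1919 − 1379 = 540 mm.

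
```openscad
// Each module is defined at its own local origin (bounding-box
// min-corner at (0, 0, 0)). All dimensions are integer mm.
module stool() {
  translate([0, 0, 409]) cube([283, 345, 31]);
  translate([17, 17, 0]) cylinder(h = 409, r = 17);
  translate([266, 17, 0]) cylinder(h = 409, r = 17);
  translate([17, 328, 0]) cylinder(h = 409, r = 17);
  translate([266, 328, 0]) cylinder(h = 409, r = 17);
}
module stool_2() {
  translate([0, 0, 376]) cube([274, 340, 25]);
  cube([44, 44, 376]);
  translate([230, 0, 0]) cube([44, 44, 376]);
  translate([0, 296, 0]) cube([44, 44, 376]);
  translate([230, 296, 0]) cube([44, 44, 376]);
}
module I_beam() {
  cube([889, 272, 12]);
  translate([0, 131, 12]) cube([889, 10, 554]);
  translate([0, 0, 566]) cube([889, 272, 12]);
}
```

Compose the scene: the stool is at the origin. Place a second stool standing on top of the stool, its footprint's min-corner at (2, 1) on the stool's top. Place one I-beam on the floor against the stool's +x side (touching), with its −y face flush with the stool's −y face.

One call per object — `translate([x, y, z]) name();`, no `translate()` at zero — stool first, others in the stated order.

stool();
translate([2, 1, 440]) stool_2();
translate([283, 0, 0]) I_beam();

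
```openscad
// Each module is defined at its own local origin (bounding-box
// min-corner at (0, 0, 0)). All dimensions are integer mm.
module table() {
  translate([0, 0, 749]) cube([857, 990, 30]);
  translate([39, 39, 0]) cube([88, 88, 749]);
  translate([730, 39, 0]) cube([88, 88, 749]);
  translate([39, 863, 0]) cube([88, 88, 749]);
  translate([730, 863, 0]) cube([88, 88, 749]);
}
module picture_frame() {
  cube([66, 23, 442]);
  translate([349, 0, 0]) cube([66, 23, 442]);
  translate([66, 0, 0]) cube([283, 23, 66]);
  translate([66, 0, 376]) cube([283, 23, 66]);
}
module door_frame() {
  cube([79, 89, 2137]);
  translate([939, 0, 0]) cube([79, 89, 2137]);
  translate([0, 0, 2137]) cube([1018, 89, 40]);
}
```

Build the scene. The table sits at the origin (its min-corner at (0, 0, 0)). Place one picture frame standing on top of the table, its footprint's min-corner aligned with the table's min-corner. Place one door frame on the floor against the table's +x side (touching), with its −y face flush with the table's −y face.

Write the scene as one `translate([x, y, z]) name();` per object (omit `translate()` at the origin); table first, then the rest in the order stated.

table();
translate([0, 0, 779]) picture_frame();
translate([857, 0, 0]) door_frame();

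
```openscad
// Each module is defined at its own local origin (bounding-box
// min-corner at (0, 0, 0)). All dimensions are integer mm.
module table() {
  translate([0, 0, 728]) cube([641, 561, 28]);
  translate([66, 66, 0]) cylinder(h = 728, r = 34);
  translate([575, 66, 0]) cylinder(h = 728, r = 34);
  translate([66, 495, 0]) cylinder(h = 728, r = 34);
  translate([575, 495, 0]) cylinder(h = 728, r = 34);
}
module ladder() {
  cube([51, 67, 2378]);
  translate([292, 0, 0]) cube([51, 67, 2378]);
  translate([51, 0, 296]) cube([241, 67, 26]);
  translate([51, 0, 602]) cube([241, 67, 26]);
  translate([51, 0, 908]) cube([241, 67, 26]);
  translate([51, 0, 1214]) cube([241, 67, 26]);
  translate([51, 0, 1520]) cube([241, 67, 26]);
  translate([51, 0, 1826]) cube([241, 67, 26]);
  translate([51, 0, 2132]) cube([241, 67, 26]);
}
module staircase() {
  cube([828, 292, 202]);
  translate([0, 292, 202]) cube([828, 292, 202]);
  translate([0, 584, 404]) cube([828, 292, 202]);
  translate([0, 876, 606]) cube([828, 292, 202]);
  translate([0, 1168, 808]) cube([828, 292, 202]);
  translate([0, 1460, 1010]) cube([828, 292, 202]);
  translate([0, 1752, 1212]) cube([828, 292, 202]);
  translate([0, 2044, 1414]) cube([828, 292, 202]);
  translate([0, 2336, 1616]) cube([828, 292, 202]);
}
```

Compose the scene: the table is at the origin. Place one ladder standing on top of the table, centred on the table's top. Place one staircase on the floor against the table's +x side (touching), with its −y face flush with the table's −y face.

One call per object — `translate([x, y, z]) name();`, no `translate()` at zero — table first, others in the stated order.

table();
translate([149, 247, 756]) ladder();
translate([641, 0, 0]) staircase();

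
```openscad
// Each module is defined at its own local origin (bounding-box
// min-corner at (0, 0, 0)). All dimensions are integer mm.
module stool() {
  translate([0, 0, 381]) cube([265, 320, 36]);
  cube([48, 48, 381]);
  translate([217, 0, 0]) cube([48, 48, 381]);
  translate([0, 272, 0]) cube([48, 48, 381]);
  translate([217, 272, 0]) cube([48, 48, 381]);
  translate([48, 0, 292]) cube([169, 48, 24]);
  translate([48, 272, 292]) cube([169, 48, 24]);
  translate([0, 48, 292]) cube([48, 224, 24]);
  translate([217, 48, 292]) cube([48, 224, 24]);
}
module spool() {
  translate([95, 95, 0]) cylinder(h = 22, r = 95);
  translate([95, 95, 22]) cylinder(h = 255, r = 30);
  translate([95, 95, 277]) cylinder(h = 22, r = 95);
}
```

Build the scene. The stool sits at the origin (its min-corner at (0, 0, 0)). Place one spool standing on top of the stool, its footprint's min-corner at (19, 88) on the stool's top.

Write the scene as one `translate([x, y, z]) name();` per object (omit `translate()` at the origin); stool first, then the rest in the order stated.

stool();
translate([19, 88, 417]) spool();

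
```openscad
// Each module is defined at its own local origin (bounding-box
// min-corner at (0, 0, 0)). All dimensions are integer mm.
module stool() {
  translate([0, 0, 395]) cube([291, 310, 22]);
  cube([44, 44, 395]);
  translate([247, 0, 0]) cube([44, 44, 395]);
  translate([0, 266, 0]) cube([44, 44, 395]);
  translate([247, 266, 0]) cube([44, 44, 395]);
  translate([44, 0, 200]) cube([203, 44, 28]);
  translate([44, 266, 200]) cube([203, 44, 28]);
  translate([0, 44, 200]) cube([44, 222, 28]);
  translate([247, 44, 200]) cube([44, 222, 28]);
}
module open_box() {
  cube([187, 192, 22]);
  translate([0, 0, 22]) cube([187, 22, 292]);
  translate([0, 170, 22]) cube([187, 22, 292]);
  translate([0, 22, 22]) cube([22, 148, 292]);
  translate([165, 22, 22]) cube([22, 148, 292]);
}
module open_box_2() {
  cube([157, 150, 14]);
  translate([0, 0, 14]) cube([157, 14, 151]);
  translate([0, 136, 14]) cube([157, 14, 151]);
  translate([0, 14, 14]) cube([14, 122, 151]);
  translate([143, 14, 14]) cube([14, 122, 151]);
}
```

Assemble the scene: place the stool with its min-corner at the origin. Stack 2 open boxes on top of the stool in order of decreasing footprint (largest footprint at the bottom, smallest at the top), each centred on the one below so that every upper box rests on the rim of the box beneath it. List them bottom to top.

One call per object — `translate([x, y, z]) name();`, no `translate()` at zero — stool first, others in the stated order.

stool();
translate([52, 59, 417]) open_box();
translate([67, 80, 731]) open_box_2();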